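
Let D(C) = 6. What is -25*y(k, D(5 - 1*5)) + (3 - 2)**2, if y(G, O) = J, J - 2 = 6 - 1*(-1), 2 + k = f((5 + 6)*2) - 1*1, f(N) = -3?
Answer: -224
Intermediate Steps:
k = -6 (k = -2 + (-3 - 1*1) = -2 + (-3 - 1) = -2 - 4 = -6)
J = 9 (J = 2 + (6 - 1*(-1)) = 2 + (6 + 1) = 2 + 7 = 9)
y(G, O) = 9
-25*y(k, D(5 - 1*5)) + (3 - 2)**2 = -25*9 + (3 - 2)**2 = -225 + 1**2 = -225 + 1 = -224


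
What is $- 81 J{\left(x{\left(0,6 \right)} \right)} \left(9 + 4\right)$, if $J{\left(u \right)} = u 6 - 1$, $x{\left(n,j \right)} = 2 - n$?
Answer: $-11583$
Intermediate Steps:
$J{\left(u \right)} = -1 + 6 u$ ($J{\left(u \right)} = 6 u - 1 = -1 + 6 u$)
$- 81 J{\left(x{\left(0,6 \right)} \right)} \left(9 + 4\right) = - 81 \left(-1 + 6 \left(2 - 0\right)\right) \left(9 + 4\right) = - 81 \left(-1 + 6 \left(2 + 0\right)\right) 13 = - 81 \left(-1 + 6 \cdot 2\right) 13 = - 81 \left(-1 + 12\right) 13 = \left(-81\right) 11 \cdot 13 = \left(-891\right) 13 = -11583$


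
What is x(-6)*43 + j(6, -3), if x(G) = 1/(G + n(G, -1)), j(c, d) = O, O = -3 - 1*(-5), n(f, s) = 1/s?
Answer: -29/7 ≈ -4.1429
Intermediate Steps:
O = 2 (O = -3 + 5 = 2)
j(c, d) = 2
x(G) = 1/(-1 + G) (x(G) = 1/(G + 1/(-1)) = 1/(G - 1) = 1/(-1 + G))
x(-6)*43 + j(6, -3) = 43/(-1 - 6) + 2 = 43/(-7) + 2 = -⅐*43 + 2 = -43/7 + 2 = -29/7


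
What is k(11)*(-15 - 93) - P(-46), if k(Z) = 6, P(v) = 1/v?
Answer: -29807/46 ≈ -647.98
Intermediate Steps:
k(11)*(-15 - 93) - P(-46) = 6*(-15 - 93) - 1/(-46) = 6*(-108) - 1*(-1/46) = -648 + 1/46 = -29807/46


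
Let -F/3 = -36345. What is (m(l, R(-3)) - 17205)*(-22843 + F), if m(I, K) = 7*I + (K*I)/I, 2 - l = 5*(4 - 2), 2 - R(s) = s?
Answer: -1487329152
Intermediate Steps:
F = 109035 (F = -3*(-36345) = 109035)
R(s) = 2 - s
l = -8 (l = 2 - 5*(4 - 2) = 2 - 5*2 = 2 - 1*10 = 2 - 10 = -8)
m(I, K) = K + 7*I (m(I, K) = 7*I + (I*K)/I = 7*I + K = K + 7*I)
(m(l, R(-3)) - 17205)*(-22843 + F) = (((2 - 1*(-3)) + 7*(-8)) - 17205)*(-22843 + 109035) = (((2 + 3) - 56) - 17205)*86192 = ((5 - 56) - 17205)*86192 = (-51 - 17205)*86192 = -17256*86192 = -1487329152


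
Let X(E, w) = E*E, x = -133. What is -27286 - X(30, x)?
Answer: -28186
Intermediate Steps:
X(E, w) = E²
-27286 - X(30, x) = -27286 - 1*30² = -27286 - 1*900 = -27286 - 900 = -28186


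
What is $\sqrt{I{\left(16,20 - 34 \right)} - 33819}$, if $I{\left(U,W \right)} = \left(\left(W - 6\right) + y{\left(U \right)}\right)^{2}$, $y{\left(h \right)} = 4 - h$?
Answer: $i \sqrt{32795} \approx 181.09 i$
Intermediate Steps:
$I{\left(U,W \right)} = \left(-2 + W - U\right)^{2}$ ($I{\left(U,W \right)} = \left(\left(W - 6\right) - \left(-4 + U\right)\right)^{2} = \left(\left(-6 + W\right) - \left(-4 + U\right)\right)^{2} = \left(-2 + W - U\right)^{2}$)
$\sqrt{I{\left(16,20 - 34 \right)} - 33819} = \sqrt{\left(2 + 16 - \left(20 - 34\right)\right)^{2} - 33819} = \sqrt{\left(2 + 16 - -14\right)^{2} - 33819} = \sqrt{\left(2 + 16 + 14\right)^{2} - 33819} = \sqrt{32^{2} - 33819} = \sqrt{1024 - 33819} = \sqrt{-32795} = i \sqrt{32795}$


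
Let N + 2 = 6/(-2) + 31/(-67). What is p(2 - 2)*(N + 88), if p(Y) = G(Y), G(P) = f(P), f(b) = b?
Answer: 0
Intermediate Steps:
G(P) = P
p(Y) = Y
N = -366/67 (N = -2 + (6/(-2) + 31/(-67)) = -2 + (6*(-½) + 31*(-1/67)) = -2 + (-3 - 31/67) = -2 - 232/67 = -366/67 ≈ -5.4627)
p(2 - 2)*(N + 88) = (2 - 2)*(-366/67 + 88) = 0*(5530/67) = 0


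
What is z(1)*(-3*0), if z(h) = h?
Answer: 0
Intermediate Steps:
z(1)*(-3*0) = 1*(-3*0) = 1*0 = 0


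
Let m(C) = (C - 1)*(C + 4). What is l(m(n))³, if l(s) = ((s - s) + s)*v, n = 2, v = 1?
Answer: 216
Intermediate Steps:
m(C) = (-1 + C)*(4 + C)
l(s) = s (l(s) = ((s - s) + s)*1 = (0 + s)*1 = s*1 = s)
l(m(n))³ = (-4 + 2² + 3*2)³ = (-4 + 4 + 6)³ = 6³ = 216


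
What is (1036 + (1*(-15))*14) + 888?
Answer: 1714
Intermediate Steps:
(1036 + (1*(-15))*14) + 888 = (1036 - 15*14) + 888 = (1036 - 210) + 888 = 826 + 888 = 1714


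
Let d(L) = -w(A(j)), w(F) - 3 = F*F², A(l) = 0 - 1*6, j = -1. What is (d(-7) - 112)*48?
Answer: 4848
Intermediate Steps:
A(l) = -6 (A(l) = 0 - 6 = -6)
w(F) = 3 + F³ (w(F) = 3 + F*F² = 3 + F³)
d(L) = 213 (d(L) = -(3 + (-6)³) = -(3 - 216) = -1*(-213) = 213)
(d(-7) - 112)*48 = (213 - 112)*48 = 101*48 = 4848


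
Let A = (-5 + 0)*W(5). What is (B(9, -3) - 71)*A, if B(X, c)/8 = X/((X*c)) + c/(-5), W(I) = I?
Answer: 5165/3 ≈ 1721.7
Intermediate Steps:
A = -25 (A = (-5 + 0)*5 = -5*5 = -25)
B(X, c) = 8/c - 8*c/5 (B(X, c) = 8*(X/((X*c)) + c/(-5)) = 8*(X*(1/(X*c)) + c*(-⅕)) = 8*(1/c - c/5) = 8/c - 8*c/5)
(B(9, -3) - 71)*A = ((8/(-3) - 8/5*(-3)) - 71)*(-25) = ((8*(-⅓) + 24/5) - 71)*(-25) = ((-8/3 + 24/5) - 71)*(-25) = (32/15 - 71)*(-25) = -1033/15*(-25) = 5165/3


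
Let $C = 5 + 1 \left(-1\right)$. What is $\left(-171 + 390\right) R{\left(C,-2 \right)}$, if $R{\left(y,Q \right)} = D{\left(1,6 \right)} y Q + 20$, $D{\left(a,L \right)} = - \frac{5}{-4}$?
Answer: $2190$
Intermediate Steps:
$C = 4$ ($C = 5 - 1 = 4$)
$D{\left(a,L \right)} = \frac{5}{4}$ ($D{\left(a,L \right)} = \left(-5\right) \left(- \frac{1}{4}\right) = \frac{5}{4}$)
$R{\left(y,Q \right)} = 20 + \frac{5 Q y}{4}$ ($R{\left(y,Q \right)} = \frac{5 y}{4} Q + 20 = \frac{5 Q y}{4} + 20 = 20 + \frac{5 Q y}{4}$)
$\left(-171 + 390\right) R{\left(C,-2 \right)} = \left(-171 + 390\right) \left(20 + \frac{5}{4} \left(-2\right) 4\right) = 219 \left(20 - 10\right) = 219 \cdot 10 = 2190$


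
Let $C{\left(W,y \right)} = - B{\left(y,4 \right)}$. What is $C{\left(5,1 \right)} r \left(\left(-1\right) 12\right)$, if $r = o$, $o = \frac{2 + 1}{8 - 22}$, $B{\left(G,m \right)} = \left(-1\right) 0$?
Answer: $0$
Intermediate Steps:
$B{\left(G,m \right)} = 0$
$C{\left(W,y \right)} = 0$ ($C{\left(W,y \right)} = \left(-1\right) 0 = 0$)
$o = - \frac{3}{14}$ ($o = \frac{3}{-14} = 3 \left(- \frac{1}{14}\right) = - \frac{3}{14} \approx -0.21429$)
$r = - \frac{3}{14} \approx -0.21429$
$C{\left(5,1 \right)} r \left(\left(-1\right) 12\right) = 0 \left(- \frac{3}{14}\right) \left(\left(-1\right) 12\right) = 0 \left(-12\right) = 0$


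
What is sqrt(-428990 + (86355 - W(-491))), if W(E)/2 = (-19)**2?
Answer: I*sqrt(343357) ≈ 585.97*I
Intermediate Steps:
W(E) = 722 (W(E) = 2*(-19)**2 = 2*361 = 722)
sqrt(-428990 + (86355 - W(-491))) = sqrt(-428990 + (86355 - 1*722)) = sqrt(-428990 + (86355 - 722)) = sqrt(-428990 + 85633) = sqrt(-343357) = I*sqrt(343357)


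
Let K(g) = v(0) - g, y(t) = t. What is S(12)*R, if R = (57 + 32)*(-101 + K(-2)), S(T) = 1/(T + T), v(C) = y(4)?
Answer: -8455/24 ≈ -352.29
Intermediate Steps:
v(C) = 4
K(g) = 4 - g
S(T) = 1/(2*T)
R = -8455 (R = (57 + 32)*(-101 + (4 - 1*(-2))) = 89*(-101 + (4 + 2)) = 89*(-101 + 6) = 89*(-95) = -8455)
S(12)*R = ((½)/12)*(-8455) = ((½)*(1/12))*(-8455) = (1/24)*(-8455) = -8455/24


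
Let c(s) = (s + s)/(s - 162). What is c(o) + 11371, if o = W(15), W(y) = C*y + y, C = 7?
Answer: 79557/7 ≈ 11365.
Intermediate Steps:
W(y) = 8*y (W(y) = 7*y + y = 8*y)
o = 120 (o = 8*15 = 120)
c(s) = 2*s/(-162 + s) (c(s) = (2*s)/(-162 + s) = 2*s/(-162 + s))
c(o) + 11371 = 2*120/(-162 + 120) + 11371 = 2*120/(-42) + 11371 = 2*120*(-1/42) + 11371 = -40/7 + 11371 = 79557/7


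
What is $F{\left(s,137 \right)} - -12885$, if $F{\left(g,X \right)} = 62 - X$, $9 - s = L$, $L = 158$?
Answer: $12810$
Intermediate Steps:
$s = -149$ ($s = 9 - 158 = -149$)
$F{\left(s,137 \right)} - -12885 = \left(62 - 137\right) - -12885 = \left(62 - 137\right) + 12885 = -75 + 12885 = 12810$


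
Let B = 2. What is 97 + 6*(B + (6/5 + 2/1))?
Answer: 641/5 ≈ 128.20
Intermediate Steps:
97 + 6*(B + (6/5 + 2/1)) = 97 + 6*(2 + (6/5 + 2/1)) = 97 + 6*(2 + (6*(⅕) + 2*1)) = 97 + 6*(2 + (6/5 + 2)) = 97 + 6*(2 + 16/5) = 97 + 6*(26/5) = 97 + 156/5 = 641/5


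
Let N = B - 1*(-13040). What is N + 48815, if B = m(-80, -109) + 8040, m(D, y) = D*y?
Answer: 78615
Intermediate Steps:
B = 16760 (B = -80*(-109) + 8040 = 8720 + 8040 = 16760)
N = 29800 (N = 16760 - 1*(-13040) = 16760 + 13040 = 29800)
N + 48815 = 29800 + 48815 = 78615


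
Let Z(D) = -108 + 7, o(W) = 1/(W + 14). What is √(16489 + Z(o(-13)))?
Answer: 2*√4097 ≈ 128.02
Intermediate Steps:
o(W) = 1/(14 + W)
Z(D) = -101
√(16489 + Z(o(-13))) = √(16489 - 101) = √16388 = 2*√4097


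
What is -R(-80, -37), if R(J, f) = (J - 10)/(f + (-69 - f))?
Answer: -30/23 ≈ -1.3043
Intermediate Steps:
R(J, f) = 10/69 - J/69 (R(J, f) = (-10 + J)/(-69) = (-10 + J)*(-1/69) = 10/69 - J/69)
-R(-80, -37) = -(10/69 - 1/69*(-80)) = -(10/69 + 80/69) = -1*30/23 = -30/23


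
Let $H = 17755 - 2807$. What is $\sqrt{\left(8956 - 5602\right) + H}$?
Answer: $\sqrt{18302} \approx 135.28$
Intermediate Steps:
$H = 14948$ ($H = 17755 - 2807 = 14948$)
$\sqrt{\left(8956 - 5602\right) + H} = \sqrt{\left(8956 - 5602\right) + 14948} = \sqrt{3354 + 14948} = \sqrt{18302}$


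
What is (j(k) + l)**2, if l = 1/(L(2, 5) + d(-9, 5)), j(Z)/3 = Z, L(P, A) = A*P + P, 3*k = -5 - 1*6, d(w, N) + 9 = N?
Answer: 7569/64 ≈ 118.27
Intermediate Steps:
d(w, N) = -9 + N
k = -11/3 (k = (-5 - 1*6)/3 = (-5 - 6)/3 = (1/3)*(-11) = -11/3 ≈ -3.6667)
L(P, A) = P + A*P
j(Z) = 3*Z
l = 1/8 (l = 1/(2*(1 + 5) + (-9 + 5)) = 1/(2*6 - 4) = 1/(12 - 4) = 1/8 ≈ 0.12500)
(j(k) + l)**2 = (3*(-11/3) + 1/8)**2 = (-11 + 1/8)**2 = (-87/8)**2 = 7569/64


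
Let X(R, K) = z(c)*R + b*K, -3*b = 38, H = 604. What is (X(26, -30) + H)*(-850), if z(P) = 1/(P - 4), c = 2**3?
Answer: -841925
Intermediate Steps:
c = 8
b = -38/3 (b = -1/3*38 = -38/3 ≈ -12.667)
z(P) = 1/(-4 + P)
X(R, K) = -38*K/3 + R/4 (X(R, K) = R/(-4 + 8) - 38*K/3 = R/4 - 38*K/3 = -38*K/3 + R/4)
(X(26, -30) + H)*(-850) = ((-38/3*(-30) + (1/4)*26) + 604)*(-850) = ((380 + 13/2) + 604)*(-850) = (773/2 + 604)*(-850) = (1981/2)*(-850) = -841925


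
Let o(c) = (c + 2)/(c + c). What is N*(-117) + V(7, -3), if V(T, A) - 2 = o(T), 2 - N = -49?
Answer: -83501/14 ≈ -5964.4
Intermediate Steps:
N = 51 (N = 2 - 1*(-49) = 2 + 49 = 51)
o(c) = (2 + c)/(2*c) (o(c) = (2 + c)/((2*c)) = (2 + c)*(1/(2*c)) = (2 + c)/(2*c))
V(T, A) = 2 + (2 + T)/(2*T)
N*(-117) + V(7, -3) = 51*(-117) + (5/2 + 1/7) = -5967 + (5/2 + ⅐) = -5967 + 37/14 = -83501/14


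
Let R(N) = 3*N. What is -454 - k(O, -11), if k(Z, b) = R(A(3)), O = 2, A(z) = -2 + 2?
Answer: -454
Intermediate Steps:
A(z) = 0
k(Z, b) = 0 (k(Z, b) = 3*0 = 0)
-454 - k(O, -11) = -454 - 1*0 = -454 + 0 = -454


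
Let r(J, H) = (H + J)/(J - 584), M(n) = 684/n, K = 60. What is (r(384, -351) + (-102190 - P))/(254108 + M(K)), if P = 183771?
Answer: -3364249/2989640 ≈ -1.1253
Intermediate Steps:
r(J, H) = (H + J)/(-584 + J)
(r(384, -351) + (-102190 - P))/(254108 + M(K)) = ((-351 + 384)/(-584 + 384) + (-102190 - 1*183771))/(254108 + 684/60) = (33/(-200) + (-102190 - 183771))/(254108 + 684*(1/60)) = (-1/200*33 - 285961)/(254108 + 57/5) = (-33/200 - 285961)/(1270597/5) = -57192233/200*5/1270597 = -3364249/2989640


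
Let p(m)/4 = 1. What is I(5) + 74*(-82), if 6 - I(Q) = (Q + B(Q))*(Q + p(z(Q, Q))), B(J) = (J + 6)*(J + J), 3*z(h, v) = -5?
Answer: -7097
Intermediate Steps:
z(h, v) = -5/3 (z(h, v) = (⅓)*(-5) = -5/3)
p(m) = 4 (p(m) = 4*1 = 4)
B(J) = 2*J*(6 + J) (B(J) = (6 + J)*(2*J) = 2*J*(6 + J))
I(Q) = 6 - (4 + Q)*(Q + 2*Q*(6 + Q)) (I(Q) = 6 - (Q + 2*Q*(6 + Q))*(Q + 4) = 6 - (Q + 2*Q*(6 + Q))*(4 + Q) = 6 - (4 + Q)*(Q + 2*Q*(6 + Q)))
I(5) + 74*(-82) = (6 - 52*5 - 21*5² - 2*5³) + 74*(-82) = (6 - 260 - 21*25 - 2*125) - 6068 = (6 - 260 - 525 - 250) - 6068 = -1029 - 6068 = -7097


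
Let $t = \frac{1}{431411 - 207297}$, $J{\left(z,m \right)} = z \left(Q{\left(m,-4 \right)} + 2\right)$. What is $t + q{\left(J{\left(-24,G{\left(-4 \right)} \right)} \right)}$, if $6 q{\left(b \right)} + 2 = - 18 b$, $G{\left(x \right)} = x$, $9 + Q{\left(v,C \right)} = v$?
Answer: $- \frac{532718975}{672342} \approx -792.33$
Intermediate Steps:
$Q{\left(v,C \right)} = -9 + v$
$J{\left(z,m \right)} = z \left(-7 + m\right)$ ($J{\left(z,m \right)} = z \left(\left(-9 + m\right) + 2\right) = z \left(-7 + m\right)$)
$q{\left(b \right)} = - \frac{1}{3} - 3 b$ ($q{\left(b \right)} = - \frac{1}{3} + \frac{\left(-18\right) b}{6} = - \frac{1}{3} - 3 b$)
$t = \frac{1}{224114} \approx 4.462 \cdot 10^{-6}$
$t + q{\left(J{\left(-24,G{\left(-4 \right)} \right)} \right)} = \frac{1}{224114} - \left(\frac{1}{3} + 3 \left(- 24 \left(-7 - 4\right)\right)\right) = \frac{1}{224114} - \left(\frac{1}{3} + 3 \left(\left(-24\right) \left(-11\right)\right)\right) = \frac{1}{224114} - \frac{2377}{3} = - \frac{532718975}{672342}$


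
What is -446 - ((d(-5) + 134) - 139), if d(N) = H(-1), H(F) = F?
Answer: -440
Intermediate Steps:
d(N) = -1
-446 - ((d(-5) + 134) - 139) = -446 - ((-1 + 134) - 139) = -446 - (133 - 139) = -446 - 1*(-6) = -446 + 6 = -440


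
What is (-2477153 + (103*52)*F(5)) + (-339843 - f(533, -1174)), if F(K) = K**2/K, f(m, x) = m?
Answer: -2790749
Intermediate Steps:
F(K) = K
(-2477153 + (103*52)*F(5)) + (-339843 - f(533, -1174)) = (-2477153 + (103*52)*5) + (-339843 - 1*533) = (-2477153 + 5356*5) + (-339843 - 533) = (-2477153 + 26780) - 340376 = -2450373 - 340376 = -2790749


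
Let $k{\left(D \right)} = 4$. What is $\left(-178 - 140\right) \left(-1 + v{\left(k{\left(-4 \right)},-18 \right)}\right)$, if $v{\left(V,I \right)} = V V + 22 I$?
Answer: $121158$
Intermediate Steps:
$v{\left(V,I \right)} = V^{2} + 22 I$
$\left(-178 - 140\right) \left(-1 + v{\left(k{\left(-4 \right)},-18 \right)}\right) = \left(-178 - 140\right) \left(-1 + \left(4^{2} + 22 \left(-18\right)\right)\right) = - 318 \left(-1 + \left(16 - 396\right)\right) = - 318 \left(-1 - 380\right) = \left(-318\right) \left(-381\right) = 121158$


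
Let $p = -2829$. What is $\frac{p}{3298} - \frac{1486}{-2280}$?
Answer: $- \frac{387323}{1879860} \approx -0.20604$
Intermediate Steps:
$\frac{p}{3298} - \frac{1486}{-2280} = - \frac{2829}{3298} - \frac{1486}{-2280} = \left(-2829\right) \frac{1}{3298} - - \frac{743}{1140} = - \frac{2829}{3298} + \frac{743}{1140} = - \frac{387323}{1879860}$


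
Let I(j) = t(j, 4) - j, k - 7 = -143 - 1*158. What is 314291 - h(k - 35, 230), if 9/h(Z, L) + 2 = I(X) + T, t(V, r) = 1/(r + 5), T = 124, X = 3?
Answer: 336919871/1072 ≈ 3.1429e+5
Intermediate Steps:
t(V, r) = 1/(5 + r)
k = -294 (k = 7 + (-143 - 1*158) = 7 + (-143 - 158) = 7 - 301 = -294)
I(j) = 1/9 - j (I(j) = 1/(5 + 4) - j = 1/9 - j)
h(Z, L) = 81/1072 (h(Z, L) = 9/(-2 + ((1/9 - 1*3) + 124)) = 9/(-2 + ((1/9 - 3) + 124)) = 9/(-2 + (-26/9 + 124)) = 9/(-2 + 1090/9) = 9/(1072/9) = 9*(9/1072) = 81/1072)
314291 - h(k - 35, 230) = 314291 - 1*81/1072 = 314291 - 81/1072 = 336919871/1072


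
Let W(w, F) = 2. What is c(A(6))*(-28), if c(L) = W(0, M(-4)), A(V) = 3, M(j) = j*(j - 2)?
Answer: -56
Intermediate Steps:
M(j) = j*(-2 + j)
c(L) = 2
c(A(6))*(-28) = 2*(-28) = -56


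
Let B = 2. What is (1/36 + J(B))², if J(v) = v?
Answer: 5329/1296 ≈ 4.1119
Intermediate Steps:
(1/36 + J(B))² = (1/36 + 2)² = (73/36)² = 5329/1296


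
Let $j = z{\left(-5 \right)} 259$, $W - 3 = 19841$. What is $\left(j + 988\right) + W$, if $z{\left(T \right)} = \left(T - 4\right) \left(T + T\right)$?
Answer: $44142$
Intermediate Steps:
$W = 19844$ ($W = 3 + 19841 = 19844$)
$z{\left(T \right)} = 2 T \left(-4 + T\right)$ ($z{\left(T \right)} = \left(-4 + T\right) 2 T = 2 T \left(-4 + T\right)$)
$j = 23310$ ($j = 2 \left(-5\right) \left(-4 - 5\right) 259 = 2 \left(-5\right) \left(-9\right) 259 = 90 \cdot 259 = 23310$)
$\left(j + 988\right) + W = \left(23310 + 988\right) + 19844 = 24298 + 19844 = 44142$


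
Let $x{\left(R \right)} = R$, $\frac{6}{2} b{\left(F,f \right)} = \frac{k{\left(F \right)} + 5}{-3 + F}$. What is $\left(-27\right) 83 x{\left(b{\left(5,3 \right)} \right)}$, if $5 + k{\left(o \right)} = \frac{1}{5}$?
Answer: $- \frac{747}{10} \approx -74.7$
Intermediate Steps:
$k{\left(o \right)} = - \frac{24}{5}$ ($k{\left(o \right)} = -5 + \frac{1}{5} = - \frac{24}{5}$)
$b{\left(F,f \right)} = \frac{1}{15 \left(-3 + F\right)}$ ($b{\left(F,f \right)} = \frac{\left(- \frac{24}{5} + 5\right) \frac{1}{-3 + F}}{3} = \frac{\frac{1}{5} \frac{1}{-3 + F}}{3} = \frac{1}{15 \left(-3 + F\right)}$)
$\left(-27\right) 83 x{\left(b{\left(5,3 \right)} \right)} = \left(-27\right) 83 \frac{1}{15 \left(-3 + 5\right)} = - 2241 \frac{1}{15 \cdot 2} = - 2241 \cdot \frac{1}{15} \cdot \frac{1}{2} = \left(-2241\right) \frac{1}{30} = - \frac{747}{10}$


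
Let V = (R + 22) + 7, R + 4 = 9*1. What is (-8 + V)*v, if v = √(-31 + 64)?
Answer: 26*√33 ≈ 149.36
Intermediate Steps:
v = √33 ≈ 5.7446
R = 5 (R = -4 + 9*1 = -4 + 9 = 5)
V = 34 (V = (5 + 22) + 7 = 27 + 7 = 34)
(-8 + V)*v = (-8 + 34)*√33 = 26*√33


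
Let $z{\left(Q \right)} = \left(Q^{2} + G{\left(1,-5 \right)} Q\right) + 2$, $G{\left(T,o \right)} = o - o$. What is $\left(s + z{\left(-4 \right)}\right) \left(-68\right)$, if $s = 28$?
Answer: $-3128$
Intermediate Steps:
$G{\left(T,o \right)} = 0$
$z{\left(Q \right)} = 2 + Q^{2}$ ($z{\left(Q \right)} = \left(Q^{2} + 0 Q\right) + 2 = \left(Q^{2} + 0\right) + 2 = Q^{2} + 2 = 2 + Q^{2}$)
$\left(s + z{\left(-4 \right)}\right) \left(-68\right) = \left(28 + \left(2 + \left(-4\right)^{2}\right)\right) \left(-68\right) = \left(28 + \left(2 + 16\right)\right) \left(-68\right) = \left(28 + 18\right) \left(-68\right) = 46 \left(-68\right) = -3128$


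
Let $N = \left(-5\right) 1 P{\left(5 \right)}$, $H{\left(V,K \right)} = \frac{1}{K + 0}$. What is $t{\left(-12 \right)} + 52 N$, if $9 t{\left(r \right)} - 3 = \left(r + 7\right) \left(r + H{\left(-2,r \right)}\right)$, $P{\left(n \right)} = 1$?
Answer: $- \frac{27319}{108} \approx -252.95$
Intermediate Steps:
$H{\left(V,K \right)} = \frac{1}{K}$
$N = -5$ ($N = \left(-5\right) 1 \cdot 1 = \left(-5\right) 1 = -5$)
$t{\left(r \right)} = \frac{1}{3} + \frac{\left(7 + r\right) \left(r + \frac{1}{r}\right)}{9}$ ($t{\left(r \right)} = \frac{1}{3} + \frac{\left(r + 7\right) \left(r + \frac{1}{r}\right)}{9} = \frac{1}{3} + \frac{\left(7 + r\right) \left(r + \frac{1}{r}\right)}{9}$)
$t{\left(-12 \right)} + 52 N = \frac{7 - 12 \left(4 + \left(-12\right)^{2} + 7 \left(-12\right)\right)}{9 \left(-12\right)} + 52 \left(-5\right) = \frac{1}{9} \left(- \frac{1}{12}\right) \left(7 - 12 \left(4 + 144 - 84\right)\right) - 260 = \frac{1}{9} \left(- \frac{1}{12}\right) \left(7 - 768\right) - 260 = \frac{1}{9} \left(- \frac{1}{12}\right) \left(-761\right) - 260 = \frac{761}{108} - 260 = - \frac{27319}{108}$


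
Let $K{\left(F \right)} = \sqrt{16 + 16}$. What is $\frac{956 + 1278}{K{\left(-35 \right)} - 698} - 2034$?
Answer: $- \frac{248116795}{121793} - \frac{2234 \sqrt{2}}{121793} \approx -2037.2$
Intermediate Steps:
$K{\left(F \right)} = 4 \sqrt{2}$ ($K{\left(F \right)} = \sqrt{32} = 4 \sqrt{2}$)
$\frac{956 + 1278}{K{\left(-35 \right)} - 698} - 2034 = \frac{956 + 1278}{4 \sqrt{2} - 698} - 2034 = \frac{2234}{-698 + 4 \sqrt{2}} - 2034 = -2034 + \frac{2234}{-698 + 4 \sqrt{2}}$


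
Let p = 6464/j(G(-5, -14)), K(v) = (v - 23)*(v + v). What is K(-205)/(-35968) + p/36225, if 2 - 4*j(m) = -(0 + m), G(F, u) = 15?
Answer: -7079666549/2768749200 ≈ -2.5570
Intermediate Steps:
K(v) = 2*v*(-23 + v) (K(v) = (-23 + v)*(2*v) = 2*v*(-23 + v))
j(m) = ½ + m/4 (j(m) = ½ - (-1)*(0 + m)/4 = ½ - (-1)*m/4 = ½ + m/4)
p = 25856/17 (p = 6464/(½ + (¼)*15) = 6464/(½ + 15/4) = 6464/(17/4) = 6464*(4/17) = 25856/17 ≈ 1520.9)
K(-205)/(-35968) + p/36225 = (2*(-205)*(-23 - 205))/(-35968) + (25856/17)/36225 = (2*(-205)*(-228))*(-1/35968) + (25856/17)*(1/36225) = 93480*(-1/35968) + 25856/615825 = -11685/4496 + 25856/615825 = -7079666549/2768749200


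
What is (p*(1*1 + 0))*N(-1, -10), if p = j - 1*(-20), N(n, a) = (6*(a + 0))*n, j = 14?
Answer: 2040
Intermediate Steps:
N(n, a) = 6*a*n (N(n, a) = (6*a)*n = 6*a*n)
p = 34 (p = 14 - 1*(-20) = 14 + 20 = 34)
(p*(1*1 + 0))*N(-1, -10) = (34*(1*1 + 0))*(6*(-10)*(-1)) = (34*(1 + 0))*60 = (34*1)*60 = 34*60 = 2040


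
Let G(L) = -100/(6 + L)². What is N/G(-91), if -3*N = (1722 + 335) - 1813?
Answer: 17629/3 ≈ 5876.3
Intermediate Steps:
G(L) = -100/(6 + L)²
N = -244/3 (N = -((1722 + 335) - 1813)/3 = -(2057 - 1813)/3 = -⅓*244 = -244/3 ≈ -81.333)
N/G(-91) = -244*(-(6 - 91)²/100)/3 = -244/(3*((-100/(-85)²))) = -244/(3*((-100*1/7225))) = -244/(3*(-4/289)) = -244/3*(-289/4) = 17629/3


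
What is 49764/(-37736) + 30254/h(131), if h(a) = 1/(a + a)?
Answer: 74779041391/9434 ≈ 7.9265e+6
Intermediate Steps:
h(a) = 1/(2*a)
49764/(-37736) + 30254/h(131) = 49764/(-37736) + 30254/(((½)/131)) = 49764*(-1/37736) + 30254/(((½)*(1/131))) = -12441/9434 + 30254/(1/262) = -12441/9434 + 30254*262 = -12441/9434 + 7926548 = 74779041391/9434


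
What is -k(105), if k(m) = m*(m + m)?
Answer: -22050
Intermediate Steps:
k(m) = 2*m² (k(m) = m*(2*m) = 2*m²)
-k(105) = -2*105² = -2*11025 = -1*22050 = -22050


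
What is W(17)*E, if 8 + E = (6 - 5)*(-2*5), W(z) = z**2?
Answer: -5202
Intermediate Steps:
E = -18 (E = -8 + (6 - 5)*(-2*5) = -8 + 1*(-10) = -8 - 10 = -18)
W(17)*E = 17**2*(-18) = 289*(-18) = -5202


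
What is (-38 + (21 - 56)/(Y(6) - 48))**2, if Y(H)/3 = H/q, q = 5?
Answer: 68244121/49284 ≈ 1384.7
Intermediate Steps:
Y(H) = 3*H/5 (Y(H) = 3*(H/5) = 3*H/5)
(-38 + (21 - 56)/(Y(6) - 48))**2 = (-38 + (21 - 56)/((3/5)*6 - 48))**2 = (-38 - 35/(18/5 - 48))**2 = (-38 - 35/(-222/5))**2 = (-38 - 35*(-5/222))**2 = (-38 + 175/222)**2 = (-8261/222)**2 = 68244121/49284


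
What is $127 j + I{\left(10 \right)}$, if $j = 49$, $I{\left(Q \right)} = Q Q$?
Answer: $6323$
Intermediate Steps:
$I{\left(Q \right)} = Q^{2}$
$127 j + I{\left(10 \right)} = 127 \cdot 49 + 10^{2} = 6223 + 100 = 6323$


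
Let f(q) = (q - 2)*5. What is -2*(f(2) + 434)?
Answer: -868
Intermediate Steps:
f(q) = -10 + 5*q (f(q) = (-2 + q)*5 = -10 + 5*q)
-2*(f(2) + 434) = -2*((-10 + 5*2) + 434) = -2*((-10 + 10) + 434) = -2*(0 + 434) = -2*434 = -868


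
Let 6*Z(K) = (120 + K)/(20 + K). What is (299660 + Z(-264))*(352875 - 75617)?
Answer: 5068072732628/61 ≈ 8.3083e+10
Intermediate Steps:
Z(K) = (120 + K)/(6*(20 + K)) (Z(K) = ((120 + K)/(20 + K))/6 = (120 + K)/(6*(20 + K)))
(299660 + Z(-264))*(352875 - 75617) = (299660 + (120 - 264)/(6*(20 - 264)))*(352875 - 75617) = (299660 + (1/6)*(-144)/(-244))*277258 = (299660 + (1/6)*(-1/244)*(-144))*277258 = (299660 + 6/61)*277258 = (18279266/61)*277258 = 5068072732628/61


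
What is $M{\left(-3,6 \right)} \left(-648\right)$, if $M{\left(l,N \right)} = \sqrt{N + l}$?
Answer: $- 648 \sqrt{3} \approx -1122.4$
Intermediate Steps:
$M{\left(-3,6 \right)} \left(-648\right) = \sqrt{6 - 3} \left(-648\right) = \sqrt{3} \left(-648\right) = - 648 \sqrt{3}$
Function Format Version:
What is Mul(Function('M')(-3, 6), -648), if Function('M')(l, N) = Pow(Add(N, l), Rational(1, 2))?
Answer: Mul(-648, Pow(3, Rational(1, 2))) ≈ -1122.4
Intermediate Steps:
Mul(Function('M')(-3, 6), -648) = Mul(Pow(Add(6, -3), Rational(1, 2)), -648) = Mul(Pow(3, Rational(1, 2)), -648) = Mul(-648, Pow(3, Rational(1, 2)))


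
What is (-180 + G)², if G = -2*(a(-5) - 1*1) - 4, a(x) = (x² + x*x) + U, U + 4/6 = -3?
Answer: 678976/9 ≈ 75442.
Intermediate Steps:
U = -11/3 (U = -⅔ - 3 = -11/3 ≈ -3.6667)
a(x) = -11/3 + 2*x² (a(x) = (x² + x*x) - 11/3 = (x² + x²) - 11/3 = 2*x² - 11/3 = -11/3 + 2*x²)
G = -284/3 (G = -2*((-11/3 + 2*(-5)²) - 1*1) - 4 = -2*((-11/3 + 2*25) - 1) - 4 = -2*((-11/3 + 50) - 1) - 4 = -2*(139/3 - 1) - 4 = -2*136/3 - 4 = -272/3 - 4 = -284/3 ≈ -94.667)
(-180 + G)² = (-180 - 284/3)² = (-824/3)² = 678976/9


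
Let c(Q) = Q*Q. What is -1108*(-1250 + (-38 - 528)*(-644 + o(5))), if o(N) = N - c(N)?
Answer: -415027992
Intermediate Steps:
c(Q) = Q**2
o(N) = N - N**2
-1108*(-1250 + (-38 - 528)*(-644 + o(5))) = -1108*(-1250 + (-38 - 528)*(-644 + 5*(1 - 1*5))) = -1108*(-1250 - 566*(-644 + 5*(1 - 5))) = -1108*(-1250 - 566*(-644 + 5*(-4))) = -1108*(-1250 - 566*(-644 - 20)) = -1108*(-1250 - 566*(-664)) = -1108*(-1250 + 375824) = -1108*374574 = -415027992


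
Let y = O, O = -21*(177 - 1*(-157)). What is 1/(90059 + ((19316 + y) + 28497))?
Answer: 1/130858 ≈ 7.6419e-6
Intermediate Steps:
O = -7014 (O = -21*(177 + 157) = -21*334 = -7014)
y = -7014
1/(90059 + ((19316 + y) + 28497)) = 1/(90059 + ((19316 - 7014) + 28497)) = 1/(90059 + (12302 + 28497)) = 1/(90059 + 40799) = 1/130858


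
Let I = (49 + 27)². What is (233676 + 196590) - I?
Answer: 424490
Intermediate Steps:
I = 5776 (I = 76² = 5776)
(233676 + 196590) - I = (233676 + 196590) - 1*5776 = 430266 - 5776 = 424490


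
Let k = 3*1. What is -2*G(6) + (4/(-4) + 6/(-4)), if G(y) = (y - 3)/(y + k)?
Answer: -19/6 ≈ -3.1667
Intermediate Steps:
k = 3
G(y) = (-3 + y)/(3 + y) (G(y) = (y - 3)/(y + 3) = (-3 + y)/(3 + y))
-2*G(6) + (4/(-4) + 6/(-4)) = -2*(-3 + 6)/(3 + 6) + (4/(-4) + 6/(-4)) = -2*3/9 + (4*(-¼) + 6*(-¼)) = -2*3/9 + (-1 - 3/2) = -2*⅓ - 5/2 = -⅔ - 5/2 = -19/6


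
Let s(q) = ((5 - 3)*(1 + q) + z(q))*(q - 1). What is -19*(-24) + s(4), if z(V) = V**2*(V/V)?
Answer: 534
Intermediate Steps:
z(V) = V**2 (z(V) = V**2*1 = V**2)
s(q) = (-1 + q)*(2 + q**2 + 2*q) (s(q) = ((5 - 3)*(1 + q) + q**2)*(q - 1) = (2*(1 + q) + q**2)*(-1 + q) = ((2 + 2*q) + q**2)*(-1 + q) = (2 + q**2 + 2*q)*(-1 + q) = (-1 + q)*(2 + q**2 + 2*q))
-19*(-24) + s(4) = -19*(-24) + (-2 + 4**2 + 4**3) = 456 + (-2 + 16 + 64) = 456 + 78 = 534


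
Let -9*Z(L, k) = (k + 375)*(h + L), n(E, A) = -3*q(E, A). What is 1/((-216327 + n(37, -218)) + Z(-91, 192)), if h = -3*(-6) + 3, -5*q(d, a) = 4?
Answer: -5/1059573 ≈ -4.7189e-6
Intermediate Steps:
q(d, a) = -⅘ (q(d, a) = -⅕*4 = -⅘)
n(E, A) = 12/5 (n(E, A) = -3*(-⅘) = 12/5)
h = 21 (h = 18 + 3 = 21)
Z(L, k) = -(21 + L)*(375 + k)/9 (Z(L, k) = -(k + 375)*(21 + L)/9 = -(375 + k)*(21 + L)/9 = -(21 + L)*(375 + k)/9)
1/((-216327 + n(37, -218)) + Z(-91, 192)) = 1/((-216327 + 12/5) + (-875 - 125/3*(-91) - 7/3*192 - ⅑*(-91)*192)) = 1/(-1081623/5 + (-875 + 11375/3 - 448 + 5824/3)) = 1/(-1081623/5 + 4410) = 1/(-1059573/5) = -5/1059573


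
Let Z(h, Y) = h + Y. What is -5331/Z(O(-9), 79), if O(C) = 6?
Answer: -5331/85 ≈ -62.718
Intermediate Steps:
Z(h, Y) = Y + h
-5331/Z(O(-9), 79) = -5331/(79 + 6) = -5331/85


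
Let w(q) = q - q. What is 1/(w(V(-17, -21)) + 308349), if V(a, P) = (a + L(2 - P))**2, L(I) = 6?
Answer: 1/308349 ≈ 3.2431e-6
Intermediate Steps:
V(a, P) = (6 + a)**2 (V(a, P) = (a + 6)**2 = (6 + a)**2)
w(q) = 0
1/(w(V(-17, -21)) + 308349) = 1/(0 + 308349) = 1/308349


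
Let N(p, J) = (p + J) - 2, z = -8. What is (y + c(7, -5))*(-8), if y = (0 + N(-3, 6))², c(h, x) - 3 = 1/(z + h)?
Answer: -24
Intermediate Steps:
c(h, x) = 3 + 1/(-8 + h)
N(p, J) = -2 + J + p (N(p, J) = (J + p) - 2 = -2 + J + p)
y = 1 (y = (0 + (-2 + 6 - 3))² = (0 + 1)² = 1² = 1)
(y + c(7, -5))*(-8) = (1 + (-23 + 3*7)/(-8 + 7))*(-8) = (1 + (-23 + 21)/(-1))*(-8) = (1 - 1*(-2))*(-8) = (1 + 2)*(-8) = 3*(-8) = -24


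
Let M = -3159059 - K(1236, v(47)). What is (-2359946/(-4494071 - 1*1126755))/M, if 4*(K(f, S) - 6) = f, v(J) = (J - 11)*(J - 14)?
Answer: -1179973/8879145761462 ≈ -1.3289e-7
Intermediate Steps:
v(J) = (-14 + J)*(-11 + J) (v(J) = (-11 + J)*(-14 + J) = (-14 + J)*(-11 + J))
K(f, S) = 6 + f/4
M = -3159374 (M = -3159059 - (6 + (¼)*1236) = -3159059 - (6 + 309) = -3159059 - 1*315 = -3159059 - 315 = -3159374)
(-2359946/(-4494071 - 1*1126755))/M = -2359946/(-4494071 - 1*1126755)/(-3159374) = -2359946/(-4494071 - 1126755)*(-1/3159374) = -2359946/(-5620826)*(-1/3159374) = -2359946*(-1/5620826)*(-1/3159374) = (1179973/2810413)*(-1/3159374) = -1179973/8879145761462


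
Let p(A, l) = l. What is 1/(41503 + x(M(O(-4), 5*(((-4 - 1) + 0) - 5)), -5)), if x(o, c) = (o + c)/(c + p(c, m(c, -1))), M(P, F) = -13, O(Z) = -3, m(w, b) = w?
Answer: 5/207524 ≈ 2.4094e-5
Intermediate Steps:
x(o, c) = (c + o)/(2*c) (x(o, c) = (o + c)/(c + c) = (c + o)/((2*c)) = (c + o)*(1/(2*c)) = (c + o)/(2*c))
1/(41503 + x(M(O(-4), 5*(((-4 - 1) + 0) - 5)), -5)) = 1/(41503 + (½)*(-5 - 13)/(-5)) = 1/(41503 + (½)*(-⅕)*(-18)) = 1/(41503 + 9/5) = 1/(207524/5) = 5/207524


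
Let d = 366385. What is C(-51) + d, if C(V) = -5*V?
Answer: 366640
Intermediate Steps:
C(-51) + d = -5*(-51) + 366385 = 255 + 366385 = 366640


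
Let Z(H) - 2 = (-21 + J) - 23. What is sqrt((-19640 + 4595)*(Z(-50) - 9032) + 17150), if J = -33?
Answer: sqrt(137031965) ≈ 11706.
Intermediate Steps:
Z(H) = -75 (Z(H) = 2 + ((-21 - 33) - 23) = 2 + (-54 - 23) = 2 - 77 = -75)
sqrt((-19640 + 4595)*(Z(-50) - 9032) + 17150) = sqrt((-19640 + 4595)*(-75 - 9032) + 17150) = sqrt(-15045*(-9107) + 17150) = sqrt(137014815 + 17150) = sqrt(137031965)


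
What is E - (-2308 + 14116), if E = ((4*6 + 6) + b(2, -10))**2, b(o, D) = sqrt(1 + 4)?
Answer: -10903 + 60*sqrt(5) ≈ -10769.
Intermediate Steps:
b(o, D) = sqrt(5)
E = (30 + sqrt(5))**2 (E = ((4*6 + 6) + sqrt(5))**2 = ((24 + 6) + sqrt(5))**2 = (30 + sqrt(5))**2 ≈ 1039.2)
E - (-2308 + 14116) = (30 + sqrt(5))**2 - (-2308 + 14116) = (30 + sqrt(5))**2 - 1*11808 = (30 + sqrt(5))**2 - 11808 = -11808 + (30 + sqrt(5))**2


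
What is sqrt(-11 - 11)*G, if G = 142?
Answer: 142*I*sqrt(22) ≈ 666.04*I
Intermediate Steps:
sqrt(-11 - 11)*G = sqrt(-11 - 11)*142 = sqrt(-22)*142 = (I*sqrt(22))*142 = 142*I*sqrt(22)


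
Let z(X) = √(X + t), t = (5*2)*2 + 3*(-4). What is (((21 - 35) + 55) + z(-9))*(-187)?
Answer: -7667 - 187*I ≈ -7667.0 - 187.0*I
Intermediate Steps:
t = 8 (t = 10*2 - 12 = 20 - 12 = 8)
z(X) = √(8 + X) (z(X) = √(X + 8) = √(8 + X))
(((21 - 35) + 55) + z(-9))*(-187) = (((21 - 35) + 55) + √(8 - 9))*(-187) = ((-14 + 55) + √(-1))*(-187) = (41 + I)*(-187) = -7667 - 187*I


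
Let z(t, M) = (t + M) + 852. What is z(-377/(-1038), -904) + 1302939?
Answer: 1352397083/1038 ≈ 1.3029e+6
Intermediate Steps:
z(t, M) = 852 + M + t (z(t, M) = (M + t) + 852 = 852 + M + t)
z(-377/(-1038), -904) + 1302939 = (852 - 904 - 377/(-1038)) + 1302939 = (852 - 904 - 377*(-1/1038)) + 1302939 = (852 - 904 + 377/1038) + 1302939 = -53599/1038 + 1302939 = 1352397083/1038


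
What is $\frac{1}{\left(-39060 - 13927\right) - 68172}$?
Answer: $- \frac{1}{121159} \approx -8.2536 \cdot 10^{-6}$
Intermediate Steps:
$\frac{1}{\left(-39060 - 13927\right) - 68172} = \frac{1}{-52987 - 68172} = \frac{1}{-121159} = - \frac{1}{121159}$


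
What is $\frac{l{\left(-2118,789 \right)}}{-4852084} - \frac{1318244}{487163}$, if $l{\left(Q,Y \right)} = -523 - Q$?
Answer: $- \frac{6397007645481}{2363755797692} \approx -2.7063$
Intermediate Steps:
$\frac{l{\left(-2118,789 \right)}}{-4852084} - \frac{1318244}{487163} = \frac{-523 - -2118}{-4852084} - \frac{1318244}{487163} = \left(-523 + 2118\right) \left(- \frac{1}{4852084}\right) - \frac{1318244}{487163} = 1595 \left(- \frac{1}{4852084}\right) - \frac{1318244}{487163} = - \frac{1595}{4852084} - \frac{1318244}{487163} = - \frac{6397007645481}{2363755797692}$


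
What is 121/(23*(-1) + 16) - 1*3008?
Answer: -21177/7 ≈ -3025.3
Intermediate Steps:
121/(23*(-1) + 16) - 1*3008 = 121/(-23 + 16) - 3008 = 121/(-7) - 3008 = 121*(-1/7) - 3008 = -121/7 - 3008 = -21177/7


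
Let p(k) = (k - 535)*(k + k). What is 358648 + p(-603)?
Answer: 1731076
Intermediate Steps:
p(k) = 2*k*(-535 + k) (p(k) = (-535 + k)*(2*k) = 2*k*(-535 + k))
358648 + p(-603) = 358648 + 2*(-603)*(-535 - 603) = 358648 + 2*(-603)*(-1138) = 358648 + 1372428 = 1731076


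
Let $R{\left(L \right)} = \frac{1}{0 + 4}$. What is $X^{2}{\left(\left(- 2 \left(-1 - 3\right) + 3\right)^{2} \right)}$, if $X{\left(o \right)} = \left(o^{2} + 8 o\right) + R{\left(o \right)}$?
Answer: $\frac{3898378969}{16} \approx 2.4365 \cdot 10^{8}$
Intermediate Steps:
$R{\left(L \right)} = \frac{1}{4}$
$X{\left(o \right)} = \frac{1}{4} + o^{2} + 8 o$ ($X{\left(o \right)} = \left(o^{2} + 8 o\right) + \frac{1}{4} = \frac{1}{4} + o^{2} + 8 o$)
$X^{2}{\left(\left(- 2 \left(-1 - 3\right) + 3\right)^{2} \right)} = \left(\frac{1}{4} + \left(\left(- 2 \left(-1 - 3\right) + 3\right)^{2}\right)^{2} + 8 \left(- 2 \left(-1 - 3\right) + 3\right)^{2}\right)^{2} = \left(\frac{1}{4} + \left(\left(\left(-2\right) \left(-4\right) + 3\right)^{2}\right)^{2} + 8 \left(\left(-2\right) \left(-4\right) + 3\right)^{2}\right)^{2} = \left(\frac{1}{4} + \left(\left(8 + 3\right)^{2}\right)^{2} + 8 \left(8 + 3\right)^{2}\right)^{2} = \left(\frac{1}{4} + \left(11^{2}\right)^{2} + 8 \cdot 11^{2}\right)^{2} = \left(\frac{1}{4} + 121^{2} + 8 \cdot 121\right)^{2} = \left(\frac{1}{4} + 14641 + 968\right)^{2} = \left(\frac{62437}{4}\right)^{2} = \frac{3898378969}{16}$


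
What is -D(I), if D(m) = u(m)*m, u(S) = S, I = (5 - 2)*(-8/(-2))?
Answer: -144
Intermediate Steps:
I = 12 (I = 3*(-8*(-½)) = 3*4 = 12)
D(m) = m² (D(m) = m*m = m²)
-D(I) = -1*12² = -1*144 = -144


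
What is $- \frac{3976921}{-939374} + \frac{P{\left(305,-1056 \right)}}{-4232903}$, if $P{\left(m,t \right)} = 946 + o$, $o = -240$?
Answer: $\frac{16833257633619}{3976279022722} \approx 4.2334$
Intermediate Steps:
$P{\left(m,t \right)} = 706$ ($P{\left(m,t \right)} = 946 - 240 = 706$)
$- \frac{3976921}{-939374} + \frac{P{\left(305,-1056 \right)}}{-4232903} = - \frac{3976921}{-939374} + \frac{706}{-4232903} = \left(-3976921\right) \left(- \frac{1}{939374}\right) + 706 \left(- \frac{1}{4232903}\right) = \frac{3976921}{939374} - \frac{706}{4232903} = \frac{16833257633619}{3976279022722}$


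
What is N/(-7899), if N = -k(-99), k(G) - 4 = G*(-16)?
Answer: 1588/7899 ≈ 0.20104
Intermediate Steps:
k(G) = 4 - 16*G (k(G) = 4 + G*(-16) = 4 - 16*G)
N = -1588 (N = -(4 - 16*(-99)) = -(4 + 1584) = -1*1588 = -1588)
N/(-7899) = -1588/(-7899) = -1588*(-1/7899) = 1588/7899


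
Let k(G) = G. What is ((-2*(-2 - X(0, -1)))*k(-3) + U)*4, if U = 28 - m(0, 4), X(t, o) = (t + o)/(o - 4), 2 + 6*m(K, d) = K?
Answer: 908/15 ≈ 60.533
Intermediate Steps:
m(K, d) = -⅓ + K/6
X(t, o) = (o + t)/(-4 + o)
U = 85/3 (U = 28 - (-⅓ + (⅙)*0) = 28 - (-⅓ + 0) = 28 - 1*(-⅓) = 28 + ⅓ = 85/3 ≈ 28.333)
((-2*(-2 - X(0, -1)))*k(-3) + U)*4 = (-2*(-2 - (-1 + 0)/(-4 - 1))*(-3) + 85/3)*4 = (-2*(-2 - (-1)/(-5))*(-3) + 85/3)*4 = (-2*(-2 - (-1)*(-1)/5)*(-3) + 85/3)*4 = (-2*(-2 - 1*⅕)*(-3) + 85/3)*4 = (-2*(-2 - ⅕)*(-3) + 85/3)*4 = (-2*(-11/5)*(-3) + 85/3)*4 = ((22/5)*(-3) + 85/3)*4 = (-66/5 + 85/3)*4 = (227/15)*4 = 908/15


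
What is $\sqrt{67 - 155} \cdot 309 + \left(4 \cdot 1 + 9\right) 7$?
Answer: $91 + 618 i \sqrt{22} \approx 91.0 + 2898.7 i$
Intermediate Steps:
$\sqrt{67 - 155} \cdot 309 + \left(4 \cdot 1 + 9\right) 7 = \sqrt{-88} \cdot 309 + \left(4 + 9\right) 7 = 2 i \sqrt{22} \cdot 309 + 13 \cdot 7 = 618 i \sqrt{22} + 91 = 91 + 618 i \sqrt{22}$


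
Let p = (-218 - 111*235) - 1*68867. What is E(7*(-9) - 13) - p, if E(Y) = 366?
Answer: 95536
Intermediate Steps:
p = -95170 (p = (-218 - 26085) - 68867 = -26303 - 68867 = -95170)
E(7*(-9) - 13) - p = 366 - 1*(-95170) = 366 + 95170 = 95536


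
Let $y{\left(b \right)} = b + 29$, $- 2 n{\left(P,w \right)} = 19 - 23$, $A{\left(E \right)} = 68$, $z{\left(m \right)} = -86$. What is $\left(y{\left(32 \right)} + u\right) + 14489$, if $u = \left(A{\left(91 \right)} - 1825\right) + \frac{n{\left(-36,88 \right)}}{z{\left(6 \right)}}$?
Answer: $\frac{550098}{43} \approx 12793.0$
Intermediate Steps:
$n{\left(P,w \right)} = 2$ ($n{\left(P,w \right)} = - \frac{19 - 23}{2} = \left(- \frac{1}{2}\right) \left(-4\right) = 2$)
$y{\left(b \right)} = 29 + b$
$u = - \frac{75552}{43}$ ($u = \left(68 - 1825\right) + \frac{2}{-86} = -1757 + 2 \left(- \frac{1}{86}\right) = -1757 - \frac{1}{43} = - \frac{75552}{43} \approx -1757.0$)
$\left(y{\left(32 \right)} + u\right) + 14489 = \left(\left(29 + 32\right) - \frac{75552}{43}\right) + 14489 = \left(61 - \frac{75552}{43}\right) + 14489 = - \frac{72929}{43} + 14489 = \frac{550098}{43}$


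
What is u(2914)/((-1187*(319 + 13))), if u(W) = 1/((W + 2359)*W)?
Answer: -1/6055306371848 ≈ -1.6514e-13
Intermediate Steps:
u(W) = 1/(W*(2359 + W)) (u(W) = 1/((2359 + W)*W) = 1/(W*(2359 + W)))
u(2914)/((-1187*(319 + 13))) = (1/(2914*(2359 + 2914)))/((-1187*(319 + 13))) = ((1/2914)/5273)/((-1187*332)) = ((1/2914)*(1/5273))/(-394084) = (1/15365522)*(-1/394084) = -1/6055306371848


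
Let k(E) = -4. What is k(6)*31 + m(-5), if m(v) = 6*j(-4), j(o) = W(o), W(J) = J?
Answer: -148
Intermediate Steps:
j(o) = o
m(v) = -24 (m(v) = 6*(-4) = -24)
k(6)*31 + m(-5) = -4*31 - 24 = -124 - 24 = -148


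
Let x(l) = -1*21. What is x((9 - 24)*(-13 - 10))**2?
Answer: 441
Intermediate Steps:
x(l) = -21
x((9 - 24)*(-13 - 10))**2 = (-21)**2 = 441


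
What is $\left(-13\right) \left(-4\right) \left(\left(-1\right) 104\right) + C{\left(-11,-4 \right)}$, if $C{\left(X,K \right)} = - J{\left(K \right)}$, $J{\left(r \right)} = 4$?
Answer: $-5412$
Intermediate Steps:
$C{\left(X,K \right)} = -4$ ($C{\left(X,K \right)} = \left(-1\right) 4 = -4$)
$\left(-13\right) \left(-4\right) \left(\left(-1\right) 104\right) + C{\left(-11,-4 \right)} = \left(-13\right) \left(-4\right) \left(\left(-1\right) 104\right) - 4 = 52 \left(-104\right) - 4 = -5408 - 4 = -5412$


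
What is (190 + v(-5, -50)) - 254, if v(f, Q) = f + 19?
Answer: -50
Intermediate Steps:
v(f, Q) = 19 + f
(190 + v(-5, -50)) - 254 = (190 + (19 - 5)) - 254 = (190 + 14) - 254 = 204 - 254 = -50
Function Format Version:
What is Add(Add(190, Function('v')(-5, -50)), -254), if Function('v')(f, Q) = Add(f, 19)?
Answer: -50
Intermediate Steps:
Function('v')(f, Q) = Add(19, f)
Add(Add(190, Function('v')(-5, -50)), -254) = Add(Add(190, Add(19, -5)), -254) = Add(Add(190, 14), -254) = Add(204, -254) = -50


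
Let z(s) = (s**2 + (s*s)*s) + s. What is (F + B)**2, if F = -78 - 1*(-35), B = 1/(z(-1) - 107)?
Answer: 21576025/11664 ≈ 1849.8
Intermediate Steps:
z(s) = s + s**2 + s**3 (z(s) = (s**2 + s**2*s) + s = (s**2 + s**3) + s = s + s**2 + s**3)
B = -1/108 (B = 1/(-(1 - 1 + (-1)**2) - 107) = 1/(-(1 - 1 + 1) - 107) = 1/(-1*1 - 107) = 1/(-1 - 107) = 1/(-108) = -1/108 ≈ -0.0092593)
F = -43 (F = -78 + 35 = -43)
(F + B)**2 = (-43 - 1/108)**2 = (-4645/108)**2 = 21576025/11664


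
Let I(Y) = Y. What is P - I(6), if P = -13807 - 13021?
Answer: -26834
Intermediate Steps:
P = -26828
P - I(6) = -26828 - 1*6 = -26828 - 6 = -26834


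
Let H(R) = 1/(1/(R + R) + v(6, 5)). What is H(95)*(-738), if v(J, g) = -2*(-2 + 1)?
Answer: -46740/127 ≈ -368.03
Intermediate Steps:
v(J, g) = 2 (v(J, g) = -2*(-1) = 2)
H(R) = 1/(2 + 1/(2*R)) (H(R) = 1/(1/(R + R) + 2) = 1/(1/(2*R) + 2) = 1/(2 + 1/(2*R)))
H(95)*(-738) = (2*95/(1 + 4*95))*(-738) = (2*95/(1 + 380))*(-738) = (2*95/381)*(-738) = (2*95*(1/381))*(-738) = (190/381)*(-738) = -46740/127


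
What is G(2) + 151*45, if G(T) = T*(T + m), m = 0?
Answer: 6799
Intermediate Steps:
G(T) = T² (G(T) = T*(T + 0) = T*T = T²)
G(2) + 151*45 = 2² + 151*45 = 4 + 6795 = 6799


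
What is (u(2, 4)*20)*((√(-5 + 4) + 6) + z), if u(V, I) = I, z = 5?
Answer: 880 + 80*I ≈ 880.0 + 80.0*I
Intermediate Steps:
(u(2, 4)*20)*((√(-5 + 4) + 6) + z) = (4*20)*((√(-5 + 4) + 6) + 5) = 80*((√(-1) + 6) + 5) = 80*((I + 6) + 5) = 80*((6 + I) + 5) = 80*(11 + I) = 880 + 80*I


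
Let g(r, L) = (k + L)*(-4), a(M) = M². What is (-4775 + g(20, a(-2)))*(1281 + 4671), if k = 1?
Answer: -28539840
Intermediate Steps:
g(r, L) = -4 - 4*L (g(r, L) = (1 + L)*(-4) = -4 - 4*L)
(-4775 + g(20, a(-2)))*(1281 + 4671) = (-4775 + (-4 - 4*(-2)²))*(1281 + 4671) = (-4775 + (-4 - 4*4))*5952 = (-4775 + (-4 - 16))*5952 = (-4775 - 20)*5952 = -4795*5952 = -28539840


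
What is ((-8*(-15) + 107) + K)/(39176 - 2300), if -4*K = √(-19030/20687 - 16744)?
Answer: 227/36876 - I*√7166021442546/3051415248 ≈ 0.0061558 - 0.00087728*I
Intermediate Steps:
K = -I*√7166021442546/82748 (K = -√(-19030/20687 - 16744)/4 = -I*√7166021442546/82748 ≈ -32.351*I)
((-8*(-15) + 107) + K)/(39176 - 2300) = ((-8*(-15) + 107) - I*√7166021442546/82748)/(39176 - 2300) = ((120 + 107) - I*√7166021442546/82748)/36876 = (227 - I*√7166021442546/82748)*(1/36876) = 227/36876 - I*√7166021442546/3051415248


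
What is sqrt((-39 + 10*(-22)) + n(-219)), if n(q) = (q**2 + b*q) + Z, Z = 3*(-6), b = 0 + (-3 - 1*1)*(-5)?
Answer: 2*sqrt(10826) ≈ 208.10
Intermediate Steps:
b = 20 (b = 0 + (-3 - 1)*(-5) = 0 - 4*(-5) = 0 + 20 = 20)
Z = -18
n(q) = -18 + q**2 + 20*q (n(q) = (q**2 + 20*q) - 18 = -18 + q**2 + 20*q)
sqrt((-39 + 10*(-22)) + n(-219)) = sqrt((-39 + 10*(-22)) + (-18 + (-219)**2 + 20*(-219))) = sqrt((-39 - 220) + (-18 + 47961 - 4380)) = sqrt(-259 + 43563) = sqrt(43304) = 2*sqrt(10826)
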